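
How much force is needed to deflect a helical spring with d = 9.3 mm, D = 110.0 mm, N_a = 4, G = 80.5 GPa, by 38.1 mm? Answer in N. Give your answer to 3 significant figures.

539 N

k = Gd⁴/(8D³N_a) = (80.5×10³)(9.3⁴)/(8·110.0³·4) = 14.138 N/mm
F = k·δ = 14.138 × 38.1 = 538.67 N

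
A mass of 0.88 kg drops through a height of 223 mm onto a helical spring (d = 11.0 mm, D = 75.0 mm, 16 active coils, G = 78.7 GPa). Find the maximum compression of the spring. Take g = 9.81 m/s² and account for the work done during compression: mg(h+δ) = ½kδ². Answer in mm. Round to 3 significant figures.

k = Gd⁴/(8D³N_a) = (78.7×10³)(11.0⁴)/(8·75.0³·16) = 21.338 N/mm
W = mg = 0.88 × 9.81 = 8.6328 N
½kδ² − Wδ − Wh = 0 → δ = (W + √(W² + 2kWh))/k
δ = (8.6328 + √(74.525 + 82155.8))/21.338 = (8.6328 + 286.76)/21.338 = 13.843 mm

13.8 mm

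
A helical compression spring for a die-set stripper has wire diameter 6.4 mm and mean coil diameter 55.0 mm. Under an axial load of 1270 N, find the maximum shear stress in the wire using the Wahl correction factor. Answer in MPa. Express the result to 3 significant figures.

794 MPa

Spring index C = D/d = 55.0/6.4 = 8.5938
K_W = (4C−1)/(4C−4) + 0.615/C = 33.375/30.375 + 0.0716 = 1.1703
τ₀ = 8FD/(πd³) = 8·1270·55.0/(π·6.4³) = 558800/823.55 = 678.53 MPa
τ_max = K·τ₀ = 1.1703 × 678.53 = 794.1 MPa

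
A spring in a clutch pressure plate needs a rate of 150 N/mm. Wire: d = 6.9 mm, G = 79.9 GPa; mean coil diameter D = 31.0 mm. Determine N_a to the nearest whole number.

N_a = Gd⁴/(8D³k) = (79.9×10³ × 6.9⁴)/(8 × 31.0³ × 150)
    = 1.8111e+08 / 3.57492e+07 = 5.066 → 5 coils

5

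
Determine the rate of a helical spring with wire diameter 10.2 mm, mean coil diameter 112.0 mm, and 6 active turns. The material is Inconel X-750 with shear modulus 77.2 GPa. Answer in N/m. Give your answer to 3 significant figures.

k = Gd⁴/(8D³N_a) = (77.2×10³ × 10.2⁴) / (8 × 112.0³ × 6)
  = 8.35638e+08 / 6.74365e+07 = 12.391 N/mm = 12391 N/m

12400 N/m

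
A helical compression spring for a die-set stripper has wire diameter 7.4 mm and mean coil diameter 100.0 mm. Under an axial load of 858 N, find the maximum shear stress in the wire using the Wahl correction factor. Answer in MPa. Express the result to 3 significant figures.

Spring index C = D/d = 100.0/7.4 = 13.5135
K_W = (4C−1)/(4C−4) + 0.615/C = 53.054/50.054 + 0.0455 = 1.1054
τ₀ = 8FD/(πd³) = 8·858·100.0/(π·7.4³) = 686400/1273 = 539.18 MPa
τ_max = K·τ₀ = 1.1054 × 539.18 = 596.03 MPa

596 MPa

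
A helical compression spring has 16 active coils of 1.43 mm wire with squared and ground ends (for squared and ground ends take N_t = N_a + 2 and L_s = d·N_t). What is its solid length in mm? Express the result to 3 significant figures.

25.7 mm

squared and ground ends: N_t = N_a + 2 = 16 + 2 = 18
L_s = d·N_t = 1.43 × 18 = 25.74 mm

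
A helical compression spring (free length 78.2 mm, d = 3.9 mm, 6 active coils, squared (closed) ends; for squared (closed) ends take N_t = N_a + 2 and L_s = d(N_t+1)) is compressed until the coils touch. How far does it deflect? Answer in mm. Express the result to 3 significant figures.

N_t = 8; L_s = 3.9·9 = 35.1 mm
δ_solid = L₀ − L_s = 78.2 − 35.1 = 43.1 mm

43.1 mm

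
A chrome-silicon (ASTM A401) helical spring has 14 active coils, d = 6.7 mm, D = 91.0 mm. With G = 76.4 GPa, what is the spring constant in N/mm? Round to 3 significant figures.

k = Gd⁴/(8D³N_a) = (76.4×10³ × 6.7⁴) / (8 × 91.0³ × 14)
  = 1.53955e+08 / 8.44e+07 = 1.8241 N/mm

1.82 N/mm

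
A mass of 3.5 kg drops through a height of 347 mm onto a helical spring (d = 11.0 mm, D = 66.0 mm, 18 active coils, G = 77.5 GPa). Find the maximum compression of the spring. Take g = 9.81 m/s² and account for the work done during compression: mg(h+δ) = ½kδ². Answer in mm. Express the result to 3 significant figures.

30.8 mm

k = Gd⁴/(8D³N_a) = (77.5×10³)(11.0⁴)/(8·66.0³·18) = 27.408 N/mm
W = mg = 3.5 × 9.81 = 34.335 N
½kδ² − Wδ − Wh = 0 → δ = (W + √(W² + 2kWh))/k
δ = (34.335 + √(1178.9 + 653092))/27.408 = (34.335 + 808.87)/27.408 = 30.765 mm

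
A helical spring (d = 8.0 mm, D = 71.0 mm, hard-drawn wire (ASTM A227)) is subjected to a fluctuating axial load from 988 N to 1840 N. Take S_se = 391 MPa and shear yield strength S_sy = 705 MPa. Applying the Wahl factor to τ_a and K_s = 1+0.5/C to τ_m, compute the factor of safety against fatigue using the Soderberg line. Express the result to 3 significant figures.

C = D/d = 71.0/8.0 = 8.8750; K_W = (4C−1)/(4C−4)+0.615/C = 1.1645; K_s = 1+0.5/C = 1.0563
F_a = (F_max−F_min)/2 = 426 N; F_m = (F_max+F_min)/2 = 1414 N
τ_a = K_W·8F_aD/(πd³) = 1.1645 × 150.43 = 175.18 MPa
τ_m = K_s·8F_mD/(πd³) = 1.0563 × 499.32 = 527.45 MPa
Soderberg: 1/n_f = τ_a/S_se + τ_m/S_sy = 175.18/391 + 527.45/705 = 0.44804 + 0.74816 = 1.1962
n_f = 1/1.1962 = 0.836

0.836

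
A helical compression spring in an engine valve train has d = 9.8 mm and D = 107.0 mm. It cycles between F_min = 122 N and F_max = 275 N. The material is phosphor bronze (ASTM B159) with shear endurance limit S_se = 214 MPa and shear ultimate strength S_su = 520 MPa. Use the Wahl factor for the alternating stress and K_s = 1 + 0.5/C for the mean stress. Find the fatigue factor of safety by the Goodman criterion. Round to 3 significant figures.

C = D/d = 107.0/9.8 = 10.9184; K_W = (4C−1)/(4C−4)+0.615/C = 1.1319; K_s = 1+0.5/C = 1.0458
F_a = (F_max−F_min)/2 = 76.5 N; F_m = (F_max+F_min)/2 = 198.5 N
τ_a = K_W·8F_aD/(πd³) = 1.1319 × 22.147 = 25.069 MPa
τ_m = K_s·8F_mD/(πd³) = 1.0458 × 57.465 = 60.097 MPa
Goodman: 1/n_f = τ_a/S_se + τ_m/S_su = 25.069/214 + 60.097/520 = 0.11714 + 0.11557 = 0.23271
n_f = 1/0.23271 = 4.297

4.30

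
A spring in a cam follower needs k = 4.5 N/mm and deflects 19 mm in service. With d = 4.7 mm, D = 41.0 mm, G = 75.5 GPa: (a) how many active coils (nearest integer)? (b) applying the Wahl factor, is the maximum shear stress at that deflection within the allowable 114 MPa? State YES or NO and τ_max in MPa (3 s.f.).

(a) 15 coils; (b) YES, τ_max = 99.4 MPa

N_a = Gd⁴/(8D³k) = (75.5×10³)(4.7⁴)/(8·41.0³·4.5) = 14.85 → N_a = 15
Actual rate k = Gd⁴/(8D³·15) = 4.4546 N/mm
Working load F = kδ = 4.4546·19 = 84.637 N
C = 41.0/4.7 = 8.7234; K_W = (4C−1)/(4C−4)+0.615/C = 1.1676
τ_max = K_W·8FD/(πd³) = 1.1676·85.112 = 99.377 MPa
τ_max ≤ 114 MPa → acceptable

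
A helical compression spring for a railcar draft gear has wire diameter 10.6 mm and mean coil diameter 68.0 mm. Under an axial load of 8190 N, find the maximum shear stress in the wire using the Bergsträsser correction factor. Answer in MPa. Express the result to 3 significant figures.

Spring index C = D/d = 68.0/10.6 = 6.4151
K_B = (4C+2)/(4C−3) = 27.660/22.660 = 1.2206
τ₀ = 8FD/(πd³) = 8·8190·68.0/(π·10.6³) = 4.45536e+06/3741.7 = 1190.7 MPa
τ_max = K·τ₀ = 1.2206 × 1190.7 = 1453.5 MPa

1450 MPa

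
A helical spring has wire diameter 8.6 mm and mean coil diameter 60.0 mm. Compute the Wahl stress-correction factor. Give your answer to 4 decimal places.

1.2136

C = D/d = 60.0/8.6 = 6.9767
K_W = (4C−1)/(4C−4) + 0.615/C = 26.907/23.907 + 0.0882 = 1.2136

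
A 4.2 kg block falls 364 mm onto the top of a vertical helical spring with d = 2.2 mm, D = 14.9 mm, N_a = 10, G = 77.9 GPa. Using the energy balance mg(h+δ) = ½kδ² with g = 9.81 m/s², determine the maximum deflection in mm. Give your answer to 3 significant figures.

k = Gd⁴/(8D³N_a) = (77.9×10³)(2.2⁴)/(8·14.9³·10) = 6.8957 N/mm
W = mg = 4.2 × 9.81 = 41.202 N
½kδ² − Wδ − Wh = 0 → δ = (W + √(W² + 2kWh))/k
δ = (41.202 + √(1697.6 + 206837))/6.8957 = (41.202 + 456.66)/6.8957 = 72.198 mm

72.2 mm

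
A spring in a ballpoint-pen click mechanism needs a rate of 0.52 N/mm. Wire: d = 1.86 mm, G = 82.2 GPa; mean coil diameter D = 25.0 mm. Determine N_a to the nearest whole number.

15

N_a = Gd⁴/(8D³k) = (82.2×10³ × 1.86⁴)/(8 × 25.0³ × 0.52)
    = 983838 / 65000 = 15.14 → 15 coils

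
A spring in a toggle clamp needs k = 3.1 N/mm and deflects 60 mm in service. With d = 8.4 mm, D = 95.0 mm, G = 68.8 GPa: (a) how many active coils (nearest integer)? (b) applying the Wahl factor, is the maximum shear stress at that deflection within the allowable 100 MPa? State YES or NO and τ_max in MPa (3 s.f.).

N_a = Gd⁴/(8D³k) = (68.8×10³)(8.4⁴)/(8·95.0³·3.1) = 16.11 → N_a = 16
Actual rate k = Gd⁴/(8D³·16) = 3.1212 N/mm
Working load F = kδ = 3.1212·60 = 187.27 N
C = 95.0/8.4 = 11.3095; K_W = (4C−1)/(4C−4)+0.615/C = 1.1271
τ_max = K_W·8FD/(πd³) = 1.1271·76.437 = 86.154 MPa
τ_max ≤ 100 MPa → acceptable

(a) 16 coils; (b) YES, τ_max = 86.2 MPa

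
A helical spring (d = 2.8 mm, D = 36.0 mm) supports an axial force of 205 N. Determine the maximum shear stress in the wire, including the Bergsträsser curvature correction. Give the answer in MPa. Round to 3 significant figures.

Spring index C = D/d = 36.0/2.8 = 12.8571
K_B = (4C+2)/(4C−3) = 53.429/48.429 = 1.1032
τ₀ = 8FD/(πd³) = 8·205·36.0/(π·2.8³) = 59040/68.964 = 856.1 MPa
τ_max = K·τ₀ = 1.1032 × 856.1 = 944.48 MPa

944 MPa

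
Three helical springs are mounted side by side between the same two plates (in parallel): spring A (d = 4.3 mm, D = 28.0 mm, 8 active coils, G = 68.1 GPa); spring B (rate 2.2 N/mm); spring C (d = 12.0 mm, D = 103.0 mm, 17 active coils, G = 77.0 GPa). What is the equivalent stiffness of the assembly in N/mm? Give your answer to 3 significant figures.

29.5 N/mm

k_A = Gd⁴/(8D³N_a) = (68.1×10³)(4.3⁴)/(8·28.0³·8) = 16.572 N/mm
k_C = Gd⁴/(8D³N_a) = (77.0×10³)(12.0⁴)/(8·103.0³·17) = 10.744 N/mm
Parallel: k_eq = 16.572 + 2.2 + 10.744 = 29.516 N/mm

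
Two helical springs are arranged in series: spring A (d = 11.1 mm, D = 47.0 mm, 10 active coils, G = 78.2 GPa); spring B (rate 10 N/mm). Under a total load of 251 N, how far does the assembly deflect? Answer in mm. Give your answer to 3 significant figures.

26.9 mm

k_A = Gd⁴/(8D³N_a) = (78.2×10³)(11.1⁴)/(8·47.0³·10) = 142.93 N/mm
Series: 1/k_eq = 1/142.93 + 1/10 = 0.107; k_eq = 9.3461 N/mm
δ = F/k_eq = 251/9.3461 = 26.856 mm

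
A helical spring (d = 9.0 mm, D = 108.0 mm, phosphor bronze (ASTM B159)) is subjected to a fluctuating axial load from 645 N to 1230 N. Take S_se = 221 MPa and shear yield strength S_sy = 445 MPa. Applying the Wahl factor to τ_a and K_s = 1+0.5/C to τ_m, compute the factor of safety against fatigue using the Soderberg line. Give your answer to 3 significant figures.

0.721

C = D/d = 108.0/9.0 = 12.0000; K_W = (4C−1)/(4C−4)+0.615/C = 1.1194; K_s = 1+0.5/C = 1.0417
F_a = (F_max−F_min)/2 = 292.5 N; F_m = (F_max+F_min)/2 = 937.5 N
τ_a = K_W·8F_aD/(πd³) = 1.1194 × 110.35 = 123.53 MPa
τ_m = K_s·8F_mD/(πd³) = 1.0417 × 353.68 = 368.41 MPa
Soderberg: 1/n_f = τ_a/S_se + τ_m/S_sy = 123.53/221 + 368.41/445 = 0.55894 + 0.82790 = 1.3868
n_f = 1/1.3868 = 0.7211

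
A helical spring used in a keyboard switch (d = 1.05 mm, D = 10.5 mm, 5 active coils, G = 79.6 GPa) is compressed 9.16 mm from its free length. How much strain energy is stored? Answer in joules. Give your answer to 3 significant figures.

0.0877 J

k = Gd⁴/(8D³N_a) = (79.6×10³)(1.05⁴)/(8·10.5³·5) = 2.0895 N/mm
U = ½kδ² = 0.5 × 2.0895 × 9.16² = 87.66 N·mm = 0.08766 J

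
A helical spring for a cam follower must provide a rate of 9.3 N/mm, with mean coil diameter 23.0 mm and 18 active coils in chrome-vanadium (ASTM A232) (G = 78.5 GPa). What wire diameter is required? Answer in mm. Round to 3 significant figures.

d = (8D³N_a·k / G)^(1/4) = (8·23.0³·18·9.3 / (78.5×10³))^0.25
  = (207.57)^0.25 = 3.7957 mm

3.80 mm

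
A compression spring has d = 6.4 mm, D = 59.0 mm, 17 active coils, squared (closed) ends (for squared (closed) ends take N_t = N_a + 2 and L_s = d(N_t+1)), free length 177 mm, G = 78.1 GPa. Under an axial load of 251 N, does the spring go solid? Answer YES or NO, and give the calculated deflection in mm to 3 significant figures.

k = Gd⁴/(8D³N_a) = (78.1×10³)(6.4⁴)/(8·59.0³·17) = 4.6911 N/mm
N_t = 19; L_s = 6.4·20 = 128 mm; δ_solid = L₀ − L_s = 177 − 128 = 49 mm
δ = F/k = 251/4.6911 = 53.505 mm
δ ≥ δ_solid → spring goes solid

YES, δ = 53.5 mm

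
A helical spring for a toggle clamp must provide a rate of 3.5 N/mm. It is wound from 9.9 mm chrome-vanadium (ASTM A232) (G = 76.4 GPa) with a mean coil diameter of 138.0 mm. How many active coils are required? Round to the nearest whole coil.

10

N_a = Gd⁴/(8D³k) = (76.4×10³ × 9.9⁴)/(8 × 138.0³ × 3.5)
    = 7.33895e+08 / 7.3586e+07 = 9.973 → 10 coils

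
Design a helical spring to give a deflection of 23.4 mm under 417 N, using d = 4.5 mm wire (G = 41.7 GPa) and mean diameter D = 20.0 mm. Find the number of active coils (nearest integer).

15

Required rate k = F/δ = 417/23.4 = 17.821 N/mm
N_a = Gd⁴/(8D³k) = (41.7×10³ × 4.5⁴)/(8 × 20.0³ × 17.821)
    = 1.70996e+07 / 1.14051e+06 = 14.99 → 15 coils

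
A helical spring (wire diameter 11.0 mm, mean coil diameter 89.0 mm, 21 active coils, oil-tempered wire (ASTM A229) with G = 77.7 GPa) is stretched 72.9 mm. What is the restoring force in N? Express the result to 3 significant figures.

k = Gd⁴/(8D³N_a) = (77.7×10³)(11.0⁴)/(8·89.0³·21) = 9.6053 N/mm
F = k·δ = 9.6053 × 72.9 = 700.23 N

700 N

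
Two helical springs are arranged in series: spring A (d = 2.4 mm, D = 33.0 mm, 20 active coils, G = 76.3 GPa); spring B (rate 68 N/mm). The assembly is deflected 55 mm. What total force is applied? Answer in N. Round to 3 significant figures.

k_A = Gd⁴/(8D³N_a) = (76.3×10³)(2.4⁴)/(8·33.0³·20) = 0.44026 N/mm
Series: 1/k_eq = 1/0.44026 + 1/68 = 2.2861; k_eq = 0.43743 N/mm
F = k_eq·δ = 0.43743·55 = 24.058 N

24.1 N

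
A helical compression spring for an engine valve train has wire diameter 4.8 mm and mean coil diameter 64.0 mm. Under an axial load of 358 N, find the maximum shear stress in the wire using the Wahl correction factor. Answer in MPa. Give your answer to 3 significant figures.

Spring index C = D/d = 64.0/4.8 = 13.3333
K_W = (4C−1)/(4C−4) + 0.615/C = 52.333/49.333 + 0.0461 = 1.1069
τ₀ = 8FD/(πd³) = 8·358·64.0/(π·4.8³) = 183296/347.44 = 527.57 MPa
τ_max = K·τ₀ = 1.1069 × 527.57 = 583.99 MPa

584 MPa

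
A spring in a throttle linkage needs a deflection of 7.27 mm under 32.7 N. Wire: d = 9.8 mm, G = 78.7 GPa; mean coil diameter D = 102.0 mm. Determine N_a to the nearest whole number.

Required rate k = F/δ = 32.7/7.27 = 4.4979 N/mm
N_a = Gd⁴/(8D³k) = (78.7×10³ × 9.8⁴)/(8 × 102.0³ × 4.4979)
    = 7.25904e+08 / 3.8186e+07 = 19.01 → 19 coils

19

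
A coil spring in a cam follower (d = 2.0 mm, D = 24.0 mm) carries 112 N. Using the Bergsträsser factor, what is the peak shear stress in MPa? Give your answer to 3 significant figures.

Spring index C = D/d = 24.0/2.0 = 12.0000
K_B = (4C+2)/(4C−3) = 50.000/45.000 = 1.1111
τ₀ = 8FD/(πd³) = 8·112·24.0/(π·2.0³) = 21504/25.133 = 855.62 MPa
τ_max = K·τ₀ = 1.1111 × 855.62 = 950.69 MPa

951 MPa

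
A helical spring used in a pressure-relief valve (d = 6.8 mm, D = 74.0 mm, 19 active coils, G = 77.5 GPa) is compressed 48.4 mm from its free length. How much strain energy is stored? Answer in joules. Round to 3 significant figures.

3.15 J

k = Gd⁴/(8D³N_a) = (77.5×10³)(6.8⁴)/(8·74.0³·19) = 2.6903 N/mm
U = ½kδ² = 0.5 × 2.6903 × 48.4² = 3151.1 N·mm = 3.1511 J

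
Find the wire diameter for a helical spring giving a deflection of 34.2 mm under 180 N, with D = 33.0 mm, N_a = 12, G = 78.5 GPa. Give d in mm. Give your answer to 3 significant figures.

Required rate k = F/δ = 180/34.2 = 5.2632 N/mm
d = (8D³N_a·k / G)^(1/4) = (8·33.0³·12·5.2632 / (78.5×10³))^0.25
  = (231.31)^0.25 = 3.8998 mm

3.90 mm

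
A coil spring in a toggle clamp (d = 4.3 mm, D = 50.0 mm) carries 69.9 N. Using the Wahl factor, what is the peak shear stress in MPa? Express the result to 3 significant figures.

126 MPa

Spring index C = D/d = 50.0/4.3 = 11.6279
K_W = (4C−1)/(4C−4) + 0.615/C = 45.512/42.512 + 0.0529 = 1.1235
τ₀ = 8FD/(πd³) = 8·69.9·50.0/(π·4.3³) = 27960/249.78 = 111.94 MPa
τ_max = K·τ₀ = 1.1235 × 111.94 = 125.76 MPa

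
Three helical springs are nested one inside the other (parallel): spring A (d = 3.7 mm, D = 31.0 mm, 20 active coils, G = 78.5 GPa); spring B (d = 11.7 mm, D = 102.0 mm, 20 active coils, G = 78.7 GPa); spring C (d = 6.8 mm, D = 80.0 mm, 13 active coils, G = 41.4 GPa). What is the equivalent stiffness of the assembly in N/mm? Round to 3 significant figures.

k_A = Gd⁴/(8D³N_a) = (78.5×10³)(3.7⁴)/(8·31.0³·20) = 3.0865 N/mm
k_B = Gd⁴/(8D³N_a) = (78.7×10³)(11.7⁴)/(8·102.0³·20) = 8.6856 N/mm
k_C = Gd⁴/(8D³N_a) = (41.4×10³)(6.8⁴)/(8·80.0³·13) = 1.6624 N/mm
Parallel: k_eq = 3.0865 + 8.6856 + 1.6624 = 13.434 N/mm

13.4 N/mm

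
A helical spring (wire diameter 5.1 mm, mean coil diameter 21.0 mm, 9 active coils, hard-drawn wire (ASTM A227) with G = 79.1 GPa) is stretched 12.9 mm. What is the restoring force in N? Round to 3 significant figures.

1040 N

k = Gd⁴/(8D³N_a) = (79.1×10³)(5.1⁴)/(8·21.0³·9) = 80.254 N/mm
F = k·δ = 80.254 × 12.9 = 1035.3 N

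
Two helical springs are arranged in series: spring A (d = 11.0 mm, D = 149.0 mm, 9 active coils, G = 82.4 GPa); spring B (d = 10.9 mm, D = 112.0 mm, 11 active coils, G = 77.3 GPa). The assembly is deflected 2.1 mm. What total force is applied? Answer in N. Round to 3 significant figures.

6.76 N

k_A = Gd⁴/(8D³N_a) = (82.4×10³)(11.0⁴)/(8·149.0³·9) = 5.0653 N/mm
k_B = Gd⁴/(8D³N_a) = (77.3×10³)(10.9⁴)/(8·112.0³·11) = 8.8257 N/mm
Series: 1/k_eq = 1/5.0653 + 1/8.8257 = 0.31073; k_eq = 3.2183 N/mm
F = k_eq·δ = 3.2183·2.1 = 6.7584 N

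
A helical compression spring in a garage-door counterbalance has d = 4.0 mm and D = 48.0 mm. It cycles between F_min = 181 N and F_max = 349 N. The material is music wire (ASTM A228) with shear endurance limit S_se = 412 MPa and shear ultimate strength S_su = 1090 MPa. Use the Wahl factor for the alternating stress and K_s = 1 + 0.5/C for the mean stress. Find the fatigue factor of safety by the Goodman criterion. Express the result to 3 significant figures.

1.09

C = D/d = 48.0/4.0 = 12.0000; K_W = (4C−1)/(4C−4)+0.615/C = 1.1194; K_s = 1+0.5/C = 1.0417
F_a = (F_max−F_min)/2 = 84 N; F_m = (F_max+F_min)/2 = 265 N
τ_a = K_W·8F_aD/(πd³) = 1.1194 × 160.43 = 179.59 MPa
τ_m = K_s·8F_mD/(πd³) = 1.0417 × 506.11 = 527.2 MPa
Goodman: 1/n_f = τ_a/S_se + τ_m/S_su = 179.59/412 + 527.2/1090 = 0.43589 + 0.48367 = 0.91956
n_f = 1/0.91956 = 1.087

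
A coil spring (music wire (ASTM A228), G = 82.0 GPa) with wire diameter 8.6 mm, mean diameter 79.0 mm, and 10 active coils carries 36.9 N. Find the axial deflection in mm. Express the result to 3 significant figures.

3.24 mm

k = Gd⁴/(8D³N_a) = (82.0×10³)(8.6⁴)/(8·79.0³·10) = 11.372 N/mm
δ = F/k = 36.9 / 11.372 = 3.2448 mm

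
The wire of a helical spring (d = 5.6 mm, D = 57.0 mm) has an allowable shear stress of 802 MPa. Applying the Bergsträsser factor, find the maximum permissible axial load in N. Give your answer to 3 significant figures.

857 N

C = D/d = 57.0/5.6 = 10.1786
K_B = (4C+2)/(4C−3) = 42.714/37.714 = 1.1326
τ_max = K·8FD/(πd³) → F_max = τ_allow·πd³/(8DK)
F_max = 802·π·5.6³/(8·57.0·1.1326) = 4.4247e+05/516.45 = 856.75 N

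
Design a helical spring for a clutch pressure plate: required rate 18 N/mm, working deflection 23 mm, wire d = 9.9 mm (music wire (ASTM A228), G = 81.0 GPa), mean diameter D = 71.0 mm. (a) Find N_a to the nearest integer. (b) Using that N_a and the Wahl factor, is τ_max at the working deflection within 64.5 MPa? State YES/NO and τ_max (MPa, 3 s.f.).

(a) 15 coils; (b) NO, τ_max = 93.7 MPa

N_a = Gd⁴/(8D³k) = (81.0×10³)(9.9⁴)/(8·71.0³·18) = 15.1 → N_a = 15
Actual rate k = Gd⁴/(8D³·15) = 18.116 N/mm
Working load F = kδ = 18.116·23 = 416.67 N
C = 71.0/9.9 = 7.1717; K_W = (4C−1)/(4C−4)+0.615/C = 1.2073
τ_max = K_W·8FD/(πd³) = 1.2073·77.641 = 93.734 MPa
τ_max > 64.5 MPa → exceeds allowable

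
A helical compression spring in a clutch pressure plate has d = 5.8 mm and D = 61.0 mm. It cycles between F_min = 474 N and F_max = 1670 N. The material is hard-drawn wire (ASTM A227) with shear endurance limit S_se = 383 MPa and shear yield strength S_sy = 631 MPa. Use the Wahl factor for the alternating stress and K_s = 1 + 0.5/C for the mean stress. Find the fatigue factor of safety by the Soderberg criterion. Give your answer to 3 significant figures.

0.353

C = D/d = 61.0/5.8 = 10.5172; K_W = (4C−1)/(4C−4)+0.615/C = 1.1373; K_s = 1+0.5/C = 1.0475
F_a = (F_max−F_min)/2 = 598 N; F_m = (F_max+F_min)/2 = 1072 N
τ_a = K_W·8F_aD/(πd³) = 1.1373 × 476.09 = 541.45 MPa
τ_m = K_s·8F_mD/(πd³) = 1.0475 × 853.46 = 894.03 MPa
Soderberg: 1/n_f = τ_a/S_se + τ_m/S_sy = 541.45/383 + 894.03/631 = 1.41369 + 1.41685 = 2.8305
n_f = 1/2.8305 = 0.3533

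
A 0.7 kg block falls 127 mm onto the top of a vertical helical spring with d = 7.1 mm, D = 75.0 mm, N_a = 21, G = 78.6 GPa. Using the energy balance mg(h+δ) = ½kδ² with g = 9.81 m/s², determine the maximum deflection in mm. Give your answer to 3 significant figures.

k = Gd⁴/(8D³N_a) = (78.6×10³)(7.1⁴)/(8·75.0³·21) = 2.8181 N/mm
W = mg = 0.7 × 9.81 = 6.867 N
½kδ² − Wδ − Wh = 0 → δ = (W + √(W² + 2kWh))/k
δ = (6.867 + √(47.156 + 4915.45))/2.8181 = (6.867 + 70.446)/2.8181 = 27.434 mm

27.4 mm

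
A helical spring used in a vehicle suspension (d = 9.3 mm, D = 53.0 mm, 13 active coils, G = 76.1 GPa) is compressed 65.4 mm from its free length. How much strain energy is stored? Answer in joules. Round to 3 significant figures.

k = Gd⁴/(8D³N_a) = (76.1×10³)(9.3⁴)/(8·53.0³·13) = 36.767 N/mm
U = ½kδ² = 0.5 × 36.767 × 65.4² = 78629 N·mm = 78.629 J

78.6 J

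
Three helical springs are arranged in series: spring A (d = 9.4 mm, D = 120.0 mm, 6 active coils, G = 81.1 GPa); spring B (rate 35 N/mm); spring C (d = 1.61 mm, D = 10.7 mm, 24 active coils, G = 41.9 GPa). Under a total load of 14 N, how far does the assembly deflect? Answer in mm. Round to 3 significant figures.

k_A = Gd⁴/(8D³N_a) = (81.1×10³)(9.4⁴)/(8·120.0³·6) = 7.6339 N/mm
k_C = Gd⁴/(8D³N_a) = (41.9×10³)(1.61⁴)/(8·10.7³·24) = 1.1969 N/mm
Series: 1/k_eq = 1/7.6339 + 1/35 + 1/1.1969 = 0.99504; k_eq = 1.005 N/mm
δ = F/k_eq = 14/1.005 = 13.931 mm

13.9 mm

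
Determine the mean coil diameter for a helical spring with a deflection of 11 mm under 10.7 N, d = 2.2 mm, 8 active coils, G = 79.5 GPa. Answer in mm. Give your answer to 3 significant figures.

31.0 mm

Required rate k = F/δ = 10.7/11 = 0.97273 N/mm
D = (Gd⁴/(8N_a·k))^(1/3) = (79.5×10³·2.2⁴/(8·8·0.97273))^(1/3)
  = (29914.8)^(1/3) = 31.0429 mm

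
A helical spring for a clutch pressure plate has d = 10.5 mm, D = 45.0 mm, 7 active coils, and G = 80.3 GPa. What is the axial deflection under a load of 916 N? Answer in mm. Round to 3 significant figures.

4.79 mm

k = Gd⁴/(8D³N_a) = (80.3×10³)(10.5⁴)/(8·45.0³·7) = 191.27 N/mm
δ = F/k = 916 / 191.27 = 4.789 mm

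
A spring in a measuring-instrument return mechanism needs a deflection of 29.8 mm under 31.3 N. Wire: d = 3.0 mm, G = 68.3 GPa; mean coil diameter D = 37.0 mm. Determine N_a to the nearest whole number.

Required rate k = F/δ = 31.3/29.8 = 1.0503 N/mm
N_a = Gd⁴/(8D³k) = (68.3×10³ × 3.0⁴)/(8 × 37.0³ × 1.0503)
    = 5.5323e+06 / 425621 = 13 → 13 coils

13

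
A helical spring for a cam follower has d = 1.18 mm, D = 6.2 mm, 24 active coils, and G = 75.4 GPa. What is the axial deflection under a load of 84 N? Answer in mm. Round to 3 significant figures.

26.3 mm

k = Gd⁴/(8D³N_a) = (75.4×10³)(1.18⁴)/(8·6.2³·24) = 3.1946 N/mm
δ = F/k = 84 / 3.1946 = 26.294 mm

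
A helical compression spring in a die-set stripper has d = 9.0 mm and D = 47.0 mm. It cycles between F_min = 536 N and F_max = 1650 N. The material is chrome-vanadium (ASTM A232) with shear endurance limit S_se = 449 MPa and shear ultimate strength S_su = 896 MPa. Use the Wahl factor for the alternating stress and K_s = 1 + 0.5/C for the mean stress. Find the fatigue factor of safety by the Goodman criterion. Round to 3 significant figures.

C = D/d = 47.0/9.0 = 5.2222; K_W = (4C−1)/(4C−4)+0.615/C = 1.2954; K_s = 1+0.5/C = 1.0957
F_a = (F_max−F_min)/2 = 557 N; F_m = (F_max+F_min)/2 = 1093 N
τ_a = K_W·8F_aD/(πd³) = 1.2954 × 91.446 = 118.46 MPa
τ_m = K_s·8F_mD/(πd³) = 1.0957 × 179.44 = 196.63 MPa
Goodman: 1/n_f = τ_a/S_se + τ_m/S_su = 118.46/449 + 196.63/896 = 0.26383 + 0.21945 = 0.48328
n_f = 1/0.48328 = 2.069

2.07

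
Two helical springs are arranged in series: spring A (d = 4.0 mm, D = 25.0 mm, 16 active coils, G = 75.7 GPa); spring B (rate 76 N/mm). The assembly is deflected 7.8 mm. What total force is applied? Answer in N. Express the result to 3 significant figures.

67.0 N

k_A = Gd⁴/(8D³N_a) = (75.7×10³)(4.0⁴)/(8·25.0³·16) = 9.6896 N/mm
Series: 1/k_eq = 1/9.6896 + 1/76 = 0.11636; k_eq = 8.5939 N/mm
F = k_eq·δ = 8.5939·7.8 = 67.033 N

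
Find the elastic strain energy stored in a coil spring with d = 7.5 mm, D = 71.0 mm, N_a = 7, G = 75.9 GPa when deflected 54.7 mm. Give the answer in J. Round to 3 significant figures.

17.9 J

k = Gd⁴/(8D³N_a) = (75.9×10³)(7.5⁴)/(8·71.0³·7) = 11.982 N/mm
U = ½kδ² = 0.5 × 11.982 × 54.7² = 17925 N·mm = 17.925 J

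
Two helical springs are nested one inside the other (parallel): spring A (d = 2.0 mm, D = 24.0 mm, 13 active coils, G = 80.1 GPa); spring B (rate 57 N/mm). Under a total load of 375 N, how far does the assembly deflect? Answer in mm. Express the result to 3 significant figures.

6.48 mm

k_A = Gd⁴/(8D³N_a) = (80.1×10³)(2.0⁴)/(8·24.0³·13) = 0.89143 N/mm
Parallel: k_eq = 0.89143 + 57 = 57.891 N/mm
δ = F/k_eq = 375/57.891 = 6.4776 mm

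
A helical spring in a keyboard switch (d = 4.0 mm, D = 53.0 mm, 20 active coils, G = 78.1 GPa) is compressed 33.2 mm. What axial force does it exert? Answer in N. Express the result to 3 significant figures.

27.9 N

k = Gd⁴/(8D³N_a) = (78.1×10³)(4.0⁴)/(8·53.0³·20) = 0.83935 N/mm
F = k·δ = 0.83935 × 33.2 = 27.866 N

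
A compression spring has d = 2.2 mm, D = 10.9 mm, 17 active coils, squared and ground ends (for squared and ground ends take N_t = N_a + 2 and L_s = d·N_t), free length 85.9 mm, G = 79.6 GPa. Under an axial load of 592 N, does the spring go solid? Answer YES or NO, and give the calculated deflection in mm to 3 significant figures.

YES, δ = 55.9 mm

k = Gd⁴/(8D³N_a) = (79.6×10³)(2.2⁴)/(8·10.9³·17) = 10.587 N/mm
N_t = 19; L_s = 2.2·19 = 41.8 mm; δ_solid = L₀ − L_s = 85.9 − 41.8 = 44.1 mm
δ = F/k = 592/10.587 = 55.916 mm
δ ≥ δ_solid → spring goes solid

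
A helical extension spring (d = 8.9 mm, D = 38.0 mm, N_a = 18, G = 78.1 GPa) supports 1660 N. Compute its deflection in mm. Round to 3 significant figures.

k = Gd⁴/(8D³N_a) = (78.1×10³)(8.9⁴)/(8·38.0³·18) = 62.015 N/mm
δ = F/k = 1660 / 62.015 = 26.768 mm

26.8 mm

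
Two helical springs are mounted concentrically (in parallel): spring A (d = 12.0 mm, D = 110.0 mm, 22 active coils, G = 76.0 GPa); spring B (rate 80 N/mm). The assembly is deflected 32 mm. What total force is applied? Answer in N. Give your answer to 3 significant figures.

2780 N

k_A = Gd⁴/(8D³N_a) = (76.0×10³)(12.0⁴)/(8·110.0³·22) = 6.7274 N/mm
Parallel: k_eq = 6.7274 + 80 = 86.727 N/mm
F = k_eq·δ = 86.727·32 = 2775.3 N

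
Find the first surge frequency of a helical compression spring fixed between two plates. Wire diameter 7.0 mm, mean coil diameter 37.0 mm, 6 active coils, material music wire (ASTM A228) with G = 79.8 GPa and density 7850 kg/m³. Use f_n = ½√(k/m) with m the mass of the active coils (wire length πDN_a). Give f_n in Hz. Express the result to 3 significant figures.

306 Hz

k = Gd⁴/(8D³N_a) = (79.8×10³)(7.0⁴)/(8·37.0³·6) = 78.804 N/mm = 78804 N/m
Wire length L = πDN_a = π·37.0·6 = 697.43 mm
m = ρ·(πd²/4)·L = 7850 × 38.485×10⁻⁶ m² × 0.69743 m = 0.2107 kg
f_n = ½√(k/m) = 0.5·√(78804/0.2107) = 0.5·√(3.7402e+05) = 305.78 Hz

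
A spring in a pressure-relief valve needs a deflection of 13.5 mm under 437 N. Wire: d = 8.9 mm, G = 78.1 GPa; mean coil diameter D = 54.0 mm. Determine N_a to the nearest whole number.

12

Required rate k = F/δ = 437/13.5 = 32.37 N/mm
N_a = Gd⁴/(8D³k) = (78.1×10³ × 8.9⁴)/(8 × 54.0³ × 32.37)
    = 4.90017e+08 / 4.07773e+07 = 12.02 → 12 coils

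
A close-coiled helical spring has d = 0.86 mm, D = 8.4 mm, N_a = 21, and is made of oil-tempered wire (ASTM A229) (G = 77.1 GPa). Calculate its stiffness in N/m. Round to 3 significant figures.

424 N/m

k = Gd⁴/(8D³N_a) = (77.1×10³ × 0.86⁴) / (8 × 8.4³ × 21)
  = 42174.3 / 99574.3 = 0.42355 N/mm = 423.55 N/m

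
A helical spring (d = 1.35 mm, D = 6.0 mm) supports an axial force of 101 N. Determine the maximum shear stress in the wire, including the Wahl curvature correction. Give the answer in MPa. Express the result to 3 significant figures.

851 MPa

Spring index C = D/d = 6.0/1.35 = 4.4444
K_W = (4C−1)/(4C−4) + 0.615/C = 16.778/13.778 + 0.1384 = 1.3561
τ₀ = 8FD/(πd³) = 8·101·6.0/(π·1.35³) = 4848/7.7295 = 627.21 MPa
τ_max = K·τ₀ = 1.3561 × 627.21 = 850.57 MPa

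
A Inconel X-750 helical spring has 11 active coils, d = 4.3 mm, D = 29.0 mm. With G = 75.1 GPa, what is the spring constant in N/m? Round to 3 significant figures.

12000 N/m

k = Gd⁴/(8D³N_a) = (75.1×10³ × 4.3⁴) / (8 × 29.0³ × 11)
  = 2.56752e+07 / 2.14623e+06 = 11.963 N/mm = 11963 N/m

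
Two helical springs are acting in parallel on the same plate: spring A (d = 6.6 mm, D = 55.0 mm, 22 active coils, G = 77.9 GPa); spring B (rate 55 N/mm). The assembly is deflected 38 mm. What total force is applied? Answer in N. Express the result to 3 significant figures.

2280 N

k_A = Gd⁴/(8D³N_a) = (77.9×10³)(6.6⁴)/(8·55.0³·22) = 5.0479 N/mm
Parallel: k_eq = 5.0479 + 55 = 60.048 N/mm
F = k_eq·δ = 60.048·38 = 2281.8 N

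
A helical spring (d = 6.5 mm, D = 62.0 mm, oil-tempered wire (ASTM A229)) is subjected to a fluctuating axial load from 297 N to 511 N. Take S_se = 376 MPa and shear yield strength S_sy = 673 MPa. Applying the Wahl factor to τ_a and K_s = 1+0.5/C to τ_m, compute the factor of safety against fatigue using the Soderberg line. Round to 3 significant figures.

C = D/d = 62.0/6.5 = 9.5385; K_W = (4C−1)/(4C−4)+0.615/C = 1.1523; K_s = 1+0.5/C = 1.0524
F_a = (F_max−F_min)/2 = 107 N; F_m = (F_max+F_min)/2 = 404 N
τ_a = K_W·8F_aD/(πd³) = 1.1523 × 61.514 = 70.884 MPa
τ_m = K_s·8F_mD/(πd³) = 1.0524 × 232.26 = 244.43 MPa
Soderberg: 1/n_f = τ_a/S_se + τ_m/S_sy = 70.884/376 + 244.43/673 = 0.18852 + 0.36320 = 0.55172
n_f = 1/0.55172 = 1.813

1.81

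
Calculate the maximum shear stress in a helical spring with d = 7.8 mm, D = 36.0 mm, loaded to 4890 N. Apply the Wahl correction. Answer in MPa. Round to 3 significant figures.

Spring index C = D/d = 36.0/7.8 = 4.6154
K_W = (4C−1)/(4C−4) + 0.615/C = 17.462/14.462 + 0.1332 = 1.3407
τ₀ = 8FD/(πd³) = 8·4890·36.0/(π·7.8³) = 1.40832e+06/1490.8 = 944.64 MPa
τ_max = K·τ₀ = 1.3407 × 944.64 = 1266.5 MPa

1270 MPa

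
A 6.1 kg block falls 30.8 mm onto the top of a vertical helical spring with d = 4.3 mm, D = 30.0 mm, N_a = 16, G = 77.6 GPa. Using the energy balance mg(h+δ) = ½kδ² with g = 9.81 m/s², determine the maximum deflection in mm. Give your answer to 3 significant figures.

k = Gd⁴/(8D³N_a) = (77.6×10³)(4.3⁴)/(8·30.0³·16) = 7.6765 N/mm
W = mg = 6.1 × 9.81 = 59.841 N
½kδ² − Wδ − Wh = 0 → δ = (W + √(W² + 2kWh))/k
δ = (59.841 + √(3580.9 + 28297.1))/7.6765 = (59.841 + 178.54)/7.6765 = 31.054 mm

31.1 mm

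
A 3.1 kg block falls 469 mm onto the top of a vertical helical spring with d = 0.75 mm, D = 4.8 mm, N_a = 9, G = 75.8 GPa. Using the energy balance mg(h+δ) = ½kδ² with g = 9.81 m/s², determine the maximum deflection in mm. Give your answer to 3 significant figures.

108 mm

k = Gd⁴/(8D³N_a) = (75.8×10³)(0.75⁴)/(8·4.8³·9) = 3.012 N/mm
W = mg = 3.1 × 9.81 = 30.411 N
½kδ² − Wδ − Wh = 0 → δ = (W + √(W² + 2kWh))/k
δ = (30.411 + √(924.83 + 85919.5))/3.012 = (30.411 + 294.69)/3.012 = 107.94 mm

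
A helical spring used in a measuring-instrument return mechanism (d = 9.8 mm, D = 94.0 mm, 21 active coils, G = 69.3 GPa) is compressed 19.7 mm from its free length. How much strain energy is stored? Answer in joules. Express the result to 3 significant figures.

k = Gd⁴/(8D³N_a) = (69.3×10³)(9.8⁴)/(8·94.0³·21) = 4.5808 N/mm
U = ½kδ² = 0.5 × 4.5808 × 19.7² = 888.89 N·mm = 0.88889 J

0.889 J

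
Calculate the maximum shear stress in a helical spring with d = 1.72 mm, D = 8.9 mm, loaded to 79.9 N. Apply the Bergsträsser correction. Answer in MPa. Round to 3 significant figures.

Spring index C = D/d = 8.9/1.72 = 5.1744
K_B = (4C+2)/(4C−3) = 22.698/17.698 = 1.2825
τ₀ = 8FD/(πd³) = 8·79.9·8.9/(π·1.72³) = 5688.88/15.986 = 355.87 MPa
τ_max = K·τ₀ = 1.2825 × 355.87 = 456.41 MPa

456 MPa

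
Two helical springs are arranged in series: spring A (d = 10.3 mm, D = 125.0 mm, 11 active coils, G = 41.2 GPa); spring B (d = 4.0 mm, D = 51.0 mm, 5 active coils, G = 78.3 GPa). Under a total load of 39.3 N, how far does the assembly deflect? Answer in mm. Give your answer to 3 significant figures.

k_A = Gd⁴/(8D³N_a) = (41.2×10³)(10.3⁴)/(8·125.0³·11) = 2.6979 N/mm
k_B = Gd⁴/(8D³N_a) = (78.3×10³)(4.0⁴)/(8·51.0³·5) = 3.7777 N/mm
Series: 1/k_eq = 1/2.6979 + 1/3.7777 = 0.63536; k_eq = 1.5739 N/mm
δ = F/k_eq = 39.3/1.5739 = 24.97 mm

25.0 mm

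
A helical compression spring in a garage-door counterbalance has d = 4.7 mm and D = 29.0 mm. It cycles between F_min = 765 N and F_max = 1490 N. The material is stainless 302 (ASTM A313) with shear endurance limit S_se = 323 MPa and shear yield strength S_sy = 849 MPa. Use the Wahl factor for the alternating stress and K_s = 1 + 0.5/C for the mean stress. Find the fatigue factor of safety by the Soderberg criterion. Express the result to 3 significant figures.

0.496

C = D/d = 29.0/4.7 = 6.1702; K_W = (4C−1)/(4C−4)+0.615/C = 1.2447; K_s = 1+0.5/C = 1.0810
F_a = (F_max−F_min)/2 = 362.5 N; F_m = (F_max+F_min)/2 = 1127.5 N
τ_a = K_W·8F_aD/(πd³) = 1.2447 × 257.84 = 320.94 MPa
τ_m = K_s·8F_mD/(πd³) = 1.0810 × 801.98 = 866.96 MPa
Soderberg: 1/n_f = τ_a/S_se + τ_m/S_sy = 320.94/323 + 866.96/849 = 0.99363 + 1.02116 = 2.0148
n_f = 1/2.0148 = 0.4963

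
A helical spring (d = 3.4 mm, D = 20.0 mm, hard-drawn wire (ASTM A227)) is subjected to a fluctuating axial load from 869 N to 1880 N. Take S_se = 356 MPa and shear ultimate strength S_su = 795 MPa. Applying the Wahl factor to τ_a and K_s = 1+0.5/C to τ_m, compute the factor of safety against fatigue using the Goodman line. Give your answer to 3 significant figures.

0.211

C = D/d = 20.0/3.4 = 5.8824; K_W = (4C−1)/(4C−4)+0.615/C = 1.2582; K_s = 1+0.5/C = 1.0850
F_a = (F_max−F_min)/2 = 505.5 N; F_m = (F_max+F_min)/2 = 1374.5 N
τ_a = K_W·8F_aD/(πd³) = 1.2582 × 655.02 = 824.12 MPa
τ_m = K_s·8F_mD/(πd³) = 1.0850 × 1781.1 = 1932.4 MPa
Goodman: 1/n_f = τ_a/S_se + τ_m/S_su = 824.12/356 + 1932.4/795 = 2.31495 + 2.43075 = 4.7457
n_f = 1/4.7457 = 0.2107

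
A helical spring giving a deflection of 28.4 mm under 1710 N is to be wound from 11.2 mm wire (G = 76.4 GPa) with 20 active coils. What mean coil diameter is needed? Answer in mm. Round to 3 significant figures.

50.0 mm

Required rate k = F/δ = 1710/28.4 = 60.211 N/mm
D = (Gd⁴/(8N_a·k))^(1/3) = (76.4×10³·11.2⁴/(8·20·60.211))^(1/3)
  = (124787)^(1/3) = 49.9715 mm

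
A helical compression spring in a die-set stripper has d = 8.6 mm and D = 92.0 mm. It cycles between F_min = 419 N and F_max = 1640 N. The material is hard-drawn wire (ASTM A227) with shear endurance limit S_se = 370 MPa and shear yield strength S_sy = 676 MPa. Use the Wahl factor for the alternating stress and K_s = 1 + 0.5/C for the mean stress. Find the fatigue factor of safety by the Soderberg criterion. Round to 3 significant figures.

C = D/d = 92.0/8.6 = 10.6977; K_W = (4C−1)/(4C−4)+0.615/C = 1.1348; K_s = 1+0.5/C = 1.0467
F_a = (F_max−F_min)/2 = 610.5 N; F_m = (F_max+F_min)/2 = 1029.5 N
τ_a = K_W·8F_aD/(πd³) = 1.1348 × 224.86 = 255.18 MPa
τ_m = K_s·8F_mD/(πd³) = 1.0467 × 379.19 = 396.91 MPa
Soderberg: 1/n_f = τ_a/S_se + τ_m/S_sy = 255.18/370 + 396.91/676 = 0.68968 + 0.58715 = 1.2768
n_f = 1/1.2768 = 0.7832

0.783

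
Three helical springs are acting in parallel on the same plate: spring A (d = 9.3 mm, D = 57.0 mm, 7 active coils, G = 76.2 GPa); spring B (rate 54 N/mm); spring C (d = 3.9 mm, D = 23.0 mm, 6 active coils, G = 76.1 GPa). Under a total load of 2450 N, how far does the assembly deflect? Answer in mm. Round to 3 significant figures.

17.6 mm

k_A = Gd⁴/(8D³N_a) = (76.2×10³)(9.3⁴)/(8·57.0³·7) = 54.963 N/mm
k_C = Gd⁴/(8D³N_a) = (76.1×10³)(3.9⁴)/(8·23.0³·6) = 30.145 N/mm
Parallel: k_eq = 54.963 + 54 + 30.145 = 139.11 N/mm
δ = F/k_eq = 2450/139.11 = 17.612 mm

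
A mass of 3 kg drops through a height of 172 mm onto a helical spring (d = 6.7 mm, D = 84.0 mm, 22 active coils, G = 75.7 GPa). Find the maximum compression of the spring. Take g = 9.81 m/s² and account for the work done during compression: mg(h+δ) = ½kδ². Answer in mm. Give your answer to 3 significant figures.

k = Gd⁴/(8D³N_a) = (75.7×10³)(6.7⁴)/(8·84.0³·22) = 1.4623 N/mm
W = mg = 3 × 9.81 = 29.43 N
½kδ² − Wδ − Wh = 0 → δ = (W + √(W² + 2kWh))/k
δ = (29.43 + √(866.12 + 14804.5))/1.4623 = (29.43 + 125.18)/1.4623 = 105.73 mm

106 mm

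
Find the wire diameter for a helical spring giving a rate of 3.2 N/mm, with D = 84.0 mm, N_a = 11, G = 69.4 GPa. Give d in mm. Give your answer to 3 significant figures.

d = (8D³N_a·k / G)^(1/4) = (8·84.0³·11·3.2 / (69.4×10³))^0.25
  = (2405)^0.25 = 7.0029 mm

7.00 mm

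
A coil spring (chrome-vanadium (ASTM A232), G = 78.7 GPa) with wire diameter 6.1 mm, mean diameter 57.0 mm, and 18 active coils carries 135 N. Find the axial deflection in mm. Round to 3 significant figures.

k = Gd⁴/(8D³N_a) = (78.7×10³)(6.1⁴)/(8·57.0³·18) = 4.0861 N/mm
δ = F/k = 135 / 4.0861 = 33.039 mm

33.0 mm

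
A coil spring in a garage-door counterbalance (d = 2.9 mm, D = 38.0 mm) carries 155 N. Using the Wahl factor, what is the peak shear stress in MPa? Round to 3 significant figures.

682 MPa

Spring index C = D/d = 38.0/2.9 = 13.1034
K_W = (4C−1)/(4C−4) + 0.615/C = 51.414/48.414 + 0.0469 = 1.1089
τ₀ = 8FD/(πd³) = 8·155·38.0/(π·2.9³) = 47120/76.62 = 614.98 MPa
τ_max = K·τ₀ = 1.1089 × 614.98 = 681.95 MPa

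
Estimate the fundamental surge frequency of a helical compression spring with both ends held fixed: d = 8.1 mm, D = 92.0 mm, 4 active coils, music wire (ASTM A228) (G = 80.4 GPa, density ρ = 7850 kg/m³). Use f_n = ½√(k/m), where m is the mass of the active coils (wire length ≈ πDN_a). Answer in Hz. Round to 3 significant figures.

k = Gd⁴/(8D³N_a) = (80.4×10³)(8.1⁴)/(8·92.0³·4) = 13.889 N/mm = 13889 N/m
Wire length L = πDN_a = π·92.0·4 = 1156.1 mm
m = ρ·(πd²/4)·L = 7850 × 51.53×10⁻⁶ m² × 1.1561 m = 0.46766 kg
f_n = ½√(k/m) = 0.5·√(13889/0.46766) = 0.5·√(29700) = 86.168 Hz

86.2 Hz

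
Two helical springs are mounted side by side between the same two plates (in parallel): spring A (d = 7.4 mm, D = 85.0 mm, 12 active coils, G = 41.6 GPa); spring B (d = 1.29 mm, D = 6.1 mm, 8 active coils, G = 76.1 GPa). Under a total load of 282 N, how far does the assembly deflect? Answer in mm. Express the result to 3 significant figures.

17.0 mm

k_A = Gd⁴/(8D³N_a) = (41.6×10³)(7.4⁴)/(8·85.0³·12) = 2.1159 N/mm
k_B = Gd⁴/(8D³N_a) = (76.1×10³)(1.29⁴)/(8·6.1³·8) = 14.507 N/mm
Parallel: k_eq = 2.1159 + 14.507 = 16.623 N/mm
δ = F/k_eq = 282/16.623 = 16.965 mm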